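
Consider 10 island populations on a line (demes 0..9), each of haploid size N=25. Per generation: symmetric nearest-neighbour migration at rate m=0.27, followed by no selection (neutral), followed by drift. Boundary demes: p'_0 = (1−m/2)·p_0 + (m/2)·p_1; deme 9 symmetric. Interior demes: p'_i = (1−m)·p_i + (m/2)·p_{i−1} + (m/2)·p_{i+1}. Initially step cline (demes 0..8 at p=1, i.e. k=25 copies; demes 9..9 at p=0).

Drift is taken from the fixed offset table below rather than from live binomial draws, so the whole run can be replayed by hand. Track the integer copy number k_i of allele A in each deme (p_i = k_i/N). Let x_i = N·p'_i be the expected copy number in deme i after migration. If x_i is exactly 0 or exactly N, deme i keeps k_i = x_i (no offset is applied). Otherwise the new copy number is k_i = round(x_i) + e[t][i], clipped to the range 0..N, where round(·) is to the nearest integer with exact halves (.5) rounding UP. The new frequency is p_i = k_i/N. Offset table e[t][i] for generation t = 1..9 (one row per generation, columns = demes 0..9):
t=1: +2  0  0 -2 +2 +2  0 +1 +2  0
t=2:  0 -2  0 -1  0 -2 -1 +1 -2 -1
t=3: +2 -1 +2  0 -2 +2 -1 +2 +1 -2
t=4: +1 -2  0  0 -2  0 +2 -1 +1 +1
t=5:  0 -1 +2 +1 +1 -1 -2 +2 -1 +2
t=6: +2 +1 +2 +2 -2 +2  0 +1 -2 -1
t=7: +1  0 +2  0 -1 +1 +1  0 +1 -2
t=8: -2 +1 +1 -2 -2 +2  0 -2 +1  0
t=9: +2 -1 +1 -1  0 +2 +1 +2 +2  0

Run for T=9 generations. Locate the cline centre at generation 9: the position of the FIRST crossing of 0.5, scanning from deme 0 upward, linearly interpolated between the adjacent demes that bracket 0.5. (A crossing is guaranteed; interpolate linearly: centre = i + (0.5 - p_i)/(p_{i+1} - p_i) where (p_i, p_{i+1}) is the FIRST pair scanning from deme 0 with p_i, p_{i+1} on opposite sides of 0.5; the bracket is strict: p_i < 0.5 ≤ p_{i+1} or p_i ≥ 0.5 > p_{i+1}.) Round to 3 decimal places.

t=0: k=[25 25 25 25 25 25 25 25 25 0]
t=1: x=[25.0000 25.0000 25.0000 25.0000 25.0000 25.0000 25.0000 25.0000 21.6250 3.3750] k=[25 25 25 25 25 25 25 25 24 3]
t=2: x=[25.0000 25.0000 25.0000 25.0000 25.0000 25.0000 25.0000 24.8650 21.3000 5.8350] k=[25 25 25 25 25 25 25 25 19 5]
t=3: x=[25.0000 25.0000 25.0000 25.0000 25.0000 25.0000 25.0000 24.1900 17.9200 6.8900] k=[25 25 25 25 25 25 25 25 19 5]
t=4: x=[25.0000 25.0000 25.0000 25.0000 25.0000 25.0000 25.0000 24.1900 17.9200 6.8900] k=[25 25 25 25 25 25 25 23 19 8]
t=5: x=[25.0000 25.0000 25.0000 25.0000 25.0000 25.0000 24.7300 22.7300 18.0550 9.4850] k=[25 25 25 25 25 25 23 25 17 11]
t=6: x=[25.0000 25.0000 25.0000 25.0000 25.0000 24.7300 23.5400 23.6500 17.2700 11.8100] k=[25 25 25 25 25 25 24 25 15 11]
t=7: x=[25.0000 25.0000 25.0000 25.0000 25.0000 24.8650 24.2700 23.5150 15.8100 11.5400] k=[25 25 25 25 25 25 25 24 17 10]
t=8: x=[25.0000 25.0000 25.0000 25.0000 25.0000 25.0000 24.8650 23.1900 17.0000 10.9450] k=[25 25 25 25 25 25 25 21 18 11]
t=9: x=[25.0000 25.0000 25.0000 25.0000 25.0000 25.0000 24.4600 21.1350 17.4600 11.9450] k=[25 25 25 25 25 25 25 23 19 12]

8.929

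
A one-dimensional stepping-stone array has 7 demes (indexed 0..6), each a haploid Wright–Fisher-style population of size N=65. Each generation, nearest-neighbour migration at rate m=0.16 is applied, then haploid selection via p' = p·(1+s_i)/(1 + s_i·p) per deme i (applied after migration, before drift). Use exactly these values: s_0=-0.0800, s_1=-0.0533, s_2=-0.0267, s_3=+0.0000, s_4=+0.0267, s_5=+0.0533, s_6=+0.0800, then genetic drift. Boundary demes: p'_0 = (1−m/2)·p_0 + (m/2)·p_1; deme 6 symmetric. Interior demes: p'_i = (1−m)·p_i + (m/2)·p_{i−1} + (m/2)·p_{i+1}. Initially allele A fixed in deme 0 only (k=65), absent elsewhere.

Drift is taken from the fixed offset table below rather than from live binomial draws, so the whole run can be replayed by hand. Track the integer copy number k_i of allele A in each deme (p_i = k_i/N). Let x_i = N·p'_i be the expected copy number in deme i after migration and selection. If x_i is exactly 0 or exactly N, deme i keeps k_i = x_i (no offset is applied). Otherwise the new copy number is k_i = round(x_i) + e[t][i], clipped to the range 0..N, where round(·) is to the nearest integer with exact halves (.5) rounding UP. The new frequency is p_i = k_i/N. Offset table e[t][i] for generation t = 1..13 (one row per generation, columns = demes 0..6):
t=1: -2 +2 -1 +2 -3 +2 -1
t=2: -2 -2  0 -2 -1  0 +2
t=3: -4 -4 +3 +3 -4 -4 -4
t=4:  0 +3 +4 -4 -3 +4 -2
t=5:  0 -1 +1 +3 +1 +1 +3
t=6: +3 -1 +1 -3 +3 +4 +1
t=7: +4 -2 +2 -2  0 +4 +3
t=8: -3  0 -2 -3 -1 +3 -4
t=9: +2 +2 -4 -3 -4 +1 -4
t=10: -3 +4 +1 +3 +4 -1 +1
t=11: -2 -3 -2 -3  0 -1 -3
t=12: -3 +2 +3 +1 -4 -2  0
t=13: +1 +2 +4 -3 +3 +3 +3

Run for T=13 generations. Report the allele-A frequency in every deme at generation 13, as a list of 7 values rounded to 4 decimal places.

t=0: k=[65 0 0 0 0 0 0]
t=1: x=[59.3869 4.9439 0.0000 0.0000 0.0000 0.0000 0.0000] k=[57 7 0 0 0 0 0]
t=2: x=[52.1626 9.9689 0.5452 0.0000 0.0000 0.0000 0.0000] k=[50 8 1 0 0 0 0]
t=3: x=[45.5219 10.3157 1.4414 0.0800 0.0000 0.0000 0.0000] k=[42 6 4 3 0 0 0]
t=4: x=[37.8109 8.3147 3.9777 2.8400 0.2464 0.0000 0.0000] k=[38 11 8 0 0 0 0]
t=5: x=[34.4944 12.3623 7.4202 0.6400 0.0000 0.0000 0.0000] k=[34 11 8 4 0 0 0]
t=6: x=[30.8066 12.0530 7.7337 4.0000 0.3285 0.0000 0.0000] k=[34 11 9 1 3 0 0]
t=7: x=[30.8066 12.1303 8.3216 1.8000 2.6666 0.2527 0.0000] k=[35 10 10 0 3 4 0]
t=8: x=[31.6453 11.4733 8.9883 1.0400 2.9124 3.7807 0.3455] k=[29 11 7 0 2 7 0]
t=9: x=[26.2454 11.5892 6.5978 0.7200 2.2977 6.3306 0.6044] k=[28 14 3 0 0 7 0]
t=10: x=[25.5757 13.6403 3.5481 0.2400 0.5748 6.1637 0.6044] k=[23 18 5 3 5 5 2]
t=11: x=[21.3869 16.6720 5.7369 3.3200 4.9594 4.9942 2.4125] k=[19 14 4 0 5 4 0]
t=12: x=[17.5129 13.0203 4.3684 0.7200 4.6321 3.9482 0.3455] k=[15 15 7 2 1 2 0]
t=13: x=[14.0596 13.7566 7.0677 2.3200 1.1904 1.8511 0.1728] k=[15 16 11 0 4 5 3]

[0.2308, 0.2462, 0.1692, 0.0000, 0.0615, 0.0769, 0.0462]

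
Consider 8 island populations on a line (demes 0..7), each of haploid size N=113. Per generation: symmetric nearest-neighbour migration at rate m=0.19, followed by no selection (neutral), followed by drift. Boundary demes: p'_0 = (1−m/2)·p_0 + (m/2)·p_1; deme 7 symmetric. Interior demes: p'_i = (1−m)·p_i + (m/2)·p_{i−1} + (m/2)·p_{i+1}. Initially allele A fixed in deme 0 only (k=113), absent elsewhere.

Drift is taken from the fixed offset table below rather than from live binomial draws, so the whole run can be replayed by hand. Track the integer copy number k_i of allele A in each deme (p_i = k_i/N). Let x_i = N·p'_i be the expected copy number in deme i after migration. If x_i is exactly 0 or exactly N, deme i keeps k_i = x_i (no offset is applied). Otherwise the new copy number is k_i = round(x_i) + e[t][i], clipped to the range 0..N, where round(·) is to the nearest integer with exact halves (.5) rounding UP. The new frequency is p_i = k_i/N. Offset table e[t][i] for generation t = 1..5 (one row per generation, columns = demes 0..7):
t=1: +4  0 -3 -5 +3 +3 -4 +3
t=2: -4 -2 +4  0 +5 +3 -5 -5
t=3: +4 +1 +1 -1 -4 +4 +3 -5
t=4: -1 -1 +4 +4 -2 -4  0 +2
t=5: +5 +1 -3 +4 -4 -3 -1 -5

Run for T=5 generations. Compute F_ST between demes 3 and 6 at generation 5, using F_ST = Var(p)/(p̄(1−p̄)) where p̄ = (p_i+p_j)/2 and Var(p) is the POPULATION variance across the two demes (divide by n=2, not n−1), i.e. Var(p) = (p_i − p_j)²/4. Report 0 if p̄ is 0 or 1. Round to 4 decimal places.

0.0415

t=0: k=[113 0 0 0 0 0 0 0]
t=1: x=[102.2650 10.7350 0.0000 0.0000 0.0000 0.0000 0.0000 0.0000] k=[106 11 0 0 0 0 0 0]
t=2: x=[96.9750 18.9800 1.0450 0.0000 0.0000 0.0000 0.0000 0.0000] k=[93 17 5 0 0 0 0 0]
t=3: x=[85.7800 23.0800 5.6650 0.4750 0.0000 0.0000 0.0000 0.0000] k=[90 24 7 0 0 0 0 0]
t=4: x=[83.7300 28.6550 7.9500 0.6650 0.0000 0.0000 0.0000 0.0000] k=[83 28 12 5 0 0 0 0]
t=5: x=[77.7750 31.7050 12.8550 5.1900 0.4750 0.0000 0.0000 0.0000] k=[83 33 10 9 0 0 0 0]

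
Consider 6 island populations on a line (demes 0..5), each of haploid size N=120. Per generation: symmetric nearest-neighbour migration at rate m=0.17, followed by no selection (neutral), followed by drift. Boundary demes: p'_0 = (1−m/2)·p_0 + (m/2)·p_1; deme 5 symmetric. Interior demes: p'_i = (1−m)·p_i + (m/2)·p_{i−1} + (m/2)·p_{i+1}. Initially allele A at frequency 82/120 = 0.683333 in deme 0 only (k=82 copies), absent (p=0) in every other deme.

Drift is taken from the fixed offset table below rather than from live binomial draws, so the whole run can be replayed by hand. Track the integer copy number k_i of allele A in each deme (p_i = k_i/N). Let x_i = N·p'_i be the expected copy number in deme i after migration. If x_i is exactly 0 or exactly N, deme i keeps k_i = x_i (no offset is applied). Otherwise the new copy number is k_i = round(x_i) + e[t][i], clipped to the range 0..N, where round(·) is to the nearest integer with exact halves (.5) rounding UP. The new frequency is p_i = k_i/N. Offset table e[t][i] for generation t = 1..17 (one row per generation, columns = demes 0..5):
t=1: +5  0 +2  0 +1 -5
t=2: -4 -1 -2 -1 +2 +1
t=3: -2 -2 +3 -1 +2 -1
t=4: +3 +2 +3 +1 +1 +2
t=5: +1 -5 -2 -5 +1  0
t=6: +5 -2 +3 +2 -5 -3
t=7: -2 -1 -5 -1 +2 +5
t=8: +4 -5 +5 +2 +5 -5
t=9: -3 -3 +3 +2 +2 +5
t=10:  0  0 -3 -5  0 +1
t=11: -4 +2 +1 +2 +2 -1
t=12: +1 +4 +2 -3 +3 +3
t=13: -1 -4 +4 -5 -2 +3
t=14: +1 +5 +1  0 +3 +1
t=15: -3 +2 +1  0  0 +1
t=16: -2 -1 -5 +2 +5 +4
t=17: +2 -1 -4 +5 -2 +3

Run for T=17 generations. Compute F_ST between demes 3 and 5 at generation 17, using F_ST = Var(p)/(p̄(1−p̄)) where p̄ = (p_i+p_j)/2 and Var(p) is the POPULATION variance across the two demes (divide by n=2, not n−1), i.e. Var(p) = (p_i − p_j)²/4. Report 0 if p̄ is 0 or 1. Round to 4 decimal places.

t=0: k=[82 0 0 0 0 0]
t=1: x=[75.0300 6.9700 0.0000 0.0000 0.0000 0.0000] k=[80 7 0 0 0 0]
t=2: x=[73.7950 12.6100 0.5950 0.0000 0.0000 0.0000] k=[70 12 0 0 0 0]
t=3: x=[65.0700 15.9100 1.0200 0.0000 0.0000 0.0000] k=[63 14 4 0 0 0]
t=4: x=[58.8350 17.3150 4.5100 0.3400 0.0000 0.0000] k=[62 19 8 1 0 0]
t=5: x=[58.3450 21.7200 8.3400 1.5100 0.0850 0.0000] k=[59 17 6 0 1 0]
t=6: x=[55.4300 19.6350 6.4250 0.5950 0.8300 0.0850] k=[60 18 9 3 0 0]
t=7: x=[56.4300 20.8050 9.2550 3.2550 0.2550 0.0000] k=[54 20 4 2 2 0]
t=8: x=[51.1100 21.5300 5.1900 2.1700 1.8300 0.1700] k=[55 17 10 4 7 0]
t=9: x=[51.7700 19.6350 10.0850 4.7650 6.1500 0.5950] k=[49 17 13 7 8 6]
t=10: x=[46.2800 19.3800 12.8300 7.5950 7.7450 6.1700] k=[46 19 10 3 8 7]
t=11: x=[43.7050 20.5300 10.1700 4.0200 7.4900 7.0850] k=[40 23 11 6 9 6]
t=12: x=[38.5550 23.4250 11.5950 6.6800 8.4900 6.2550] k=[40 27 14 4 11 9]
t=13: x=[38.8950 27.0000 14.2550 5.4450 10.2350 9.1700] k=[38 23 18 0 8 12]
t=14: x=[36.7250 23.8500 16.8950 2.2100 7.6600 11.6600] k=[38 29 18 2 11 13]
t=15: x=[37.2350 28.8300 17.5750 4.1250 10.4050 12.8300] k=[34 31 19 4 10 14]
t=16: x=[33.7450 30.2350 18.7450 5.7850 9.8300 13.6600] k=[32 29 14 8 15 18]
t=17: x=[31.7450 27.9800 14.7650 9.1050 14.6600 17.7450] k=[34 27 11 14 13 21]

0.0068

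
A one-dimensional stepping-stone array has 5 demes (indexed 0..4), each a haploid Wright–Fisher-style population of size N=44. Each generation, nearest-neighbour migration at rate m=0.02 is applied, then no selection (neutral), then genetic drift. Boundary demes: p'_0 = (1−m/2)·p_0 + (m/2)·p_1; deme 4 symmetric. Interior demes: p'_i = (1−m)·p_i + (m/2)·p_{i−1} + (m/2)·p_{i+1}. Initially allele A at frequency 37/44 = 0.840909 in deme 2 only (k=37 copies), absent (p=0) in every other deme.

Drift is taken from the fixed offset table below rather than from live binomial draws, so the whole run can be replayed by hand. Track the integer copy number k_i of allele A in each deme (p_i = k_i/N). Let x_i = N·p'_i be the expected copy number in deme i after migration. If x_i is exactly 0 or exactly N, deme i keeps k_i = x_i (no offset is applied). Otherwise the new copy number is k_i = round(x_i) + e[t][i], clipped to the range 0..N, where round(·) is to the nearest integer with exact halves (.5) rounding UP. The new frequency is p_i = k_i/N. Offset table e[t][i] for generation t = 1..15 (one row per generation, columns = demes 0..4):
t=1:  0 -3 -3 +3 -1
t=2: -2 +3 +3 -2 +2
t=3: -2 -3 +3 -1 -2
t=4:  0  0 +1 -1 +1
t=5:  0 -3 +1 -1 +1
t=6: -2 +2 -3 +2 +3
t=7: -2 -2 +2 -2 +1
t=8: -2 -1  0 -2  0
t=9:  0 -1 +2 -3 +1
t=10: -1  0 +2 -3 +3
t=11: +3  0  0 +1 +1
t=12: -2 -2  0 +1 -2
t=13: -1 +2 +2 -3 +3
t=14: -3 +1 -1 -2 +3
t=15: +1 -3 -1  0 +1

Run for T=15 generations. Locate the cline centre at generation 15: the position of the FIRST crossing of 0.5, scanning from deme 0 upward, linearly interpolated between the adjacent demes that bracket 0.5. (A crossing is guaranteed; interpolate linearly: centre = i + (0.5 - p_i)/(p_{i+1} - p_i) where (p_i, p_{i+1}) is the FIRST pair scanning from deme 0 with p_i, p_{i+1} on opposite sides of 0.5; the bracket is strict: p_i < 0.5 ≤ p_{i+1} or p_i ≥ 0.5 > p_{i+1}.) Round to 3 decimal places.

t=0: k=[0 0 37 0 0]
t=1: x=[0.0000 0.3700 36.2600 0.3700 0.0000] k=[0 0 33 3 0]
t=2: x=[0.0000 0.3300 32.3700 3.2700 0.0300] k=[0 3 35 1 2]
t=3: x=[0.0300 3.2900 34.3400 1.3500 1.9900] k=[0 0 37 0 0]
t=4: x=[0.0000 0.3700 36.2600 0.3700 0.0000] k=[0 0 37 0 0]
t=5: x=[0.0000 0.3700 36.2600 0.3700 0.0000] k=[0 0 37 0 0]
t=6: x=[0.0000 0.3700 36.2600 0.3700 0.0000] k=[0 2 33 2 0]
t=7: x=[0.0200 2.2900 32.3800 2.2900 0.0200] k=[0 0 34 0 1]
t=8: x=[0.0000 0.3400 33.3200 0.3500 0.9900] k=[0 0 33 0 1]
t=9: x=[0.0000 0.3300 32.3400 0.3400 0.9900] k=[0 0 34 0 2]
t=10: x=[0.0000 0.3400 33.3200 0.3600 1.9800] k=[0 0 35 0 5]
t=11: x=[0.0000 0.3500 34.3000 0.4000 4.9500] k=[0 0 34 1 6]
t=12: x=[0.0000 0.3400 33.3300 1.3800 5.9500] k=[0 0 33 2 4]
t=13: x=[0.0000 0.3300 32.3600 2.3300 3.9800] k=[0 2 34 0 7]
t=14: x=[0.0200 2.3000 33.3400 0.4100 6.9300] k=[0 3 32 0 10]
t=15: x=[0.0300 3.2600 31.3900 0.4200 9.9000] k=[1 0 30 0 11]

1.733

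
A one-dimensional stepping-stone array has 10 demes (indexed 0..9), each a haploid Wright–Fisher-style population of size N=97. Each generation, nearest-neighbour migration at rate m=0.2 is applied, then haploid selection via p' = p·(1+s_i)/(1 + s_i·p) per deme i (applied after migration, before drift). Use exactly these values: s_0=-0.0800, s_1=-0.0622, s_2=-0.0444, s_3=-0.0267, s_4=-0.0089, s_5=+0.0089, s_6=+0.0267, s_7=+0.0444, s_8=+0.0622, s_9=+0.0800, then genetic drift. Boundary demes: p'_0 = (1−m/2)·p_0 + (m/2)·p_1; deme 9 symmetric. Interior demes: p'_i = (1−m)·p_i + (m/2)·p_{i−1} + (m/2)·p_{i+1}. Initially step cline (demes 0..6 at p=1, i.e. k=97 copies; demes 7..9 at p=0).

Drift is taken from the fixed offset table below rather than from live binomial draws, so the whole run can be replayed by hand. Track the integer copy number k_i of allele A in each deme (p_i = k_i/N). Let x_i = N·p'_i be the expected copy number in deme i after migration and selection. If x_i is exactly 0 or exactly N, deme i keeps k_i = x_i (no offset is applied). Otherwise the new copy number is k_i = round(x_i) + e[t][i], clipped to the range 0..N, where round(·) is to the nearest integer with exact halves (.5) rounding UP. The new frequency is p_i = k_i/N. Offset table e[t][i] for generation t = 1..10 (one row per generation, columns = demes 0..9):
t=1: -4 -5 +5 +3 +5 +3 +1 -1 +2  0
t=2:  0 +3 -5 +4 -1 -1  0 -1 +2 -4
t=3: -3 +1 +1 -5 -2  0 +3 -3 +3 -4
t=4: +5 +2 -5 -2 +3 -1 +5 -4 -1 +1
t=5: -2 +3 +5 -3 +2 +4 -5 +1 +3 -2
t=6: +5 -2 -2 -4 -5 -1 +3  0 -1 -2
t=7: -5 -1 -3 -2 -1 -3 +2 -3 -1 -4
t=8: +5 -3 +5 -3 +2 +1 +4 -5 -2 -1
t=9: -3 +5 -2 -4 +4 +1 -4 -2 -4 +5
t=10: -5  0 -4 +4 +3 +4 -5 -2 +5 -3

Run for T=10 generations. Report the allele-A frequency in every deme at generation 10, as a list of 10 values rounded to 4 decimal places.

[0.9175, 0.9897, 0.8969, 0.9072, 0.9794, 0.9278, 0.6392, 0.3196, 0.1649, 0.0412]

t=0: k=[97 97 97 97 97 97 97 0 0 0]
t=1: x=[97.0000 97.0000 97.0000 97.0000 97.0000 97.0000 87.5276 10.0859 0.0000 0.0000] k=[97 97 97 97 97 97 89 9 0 0]
t=2: x=[97.0000 97.0000 97.0000 97.0000 97.0000 96.2070 82.1347 16.6918 0.9554 0.0000] k=[97 97 97 97 97 95 82 16 3 0]
t=3: x=[97.0000 97.0000 97.0000 97.0000 96.7982 93.9265 77.1197 22.0309 4.2379 0.3239] k=[97 97 97 97 95 94 80 19 7 0]
t=4: x=[97.0000 97.0000 97.0000 96.7945 95.0833 92.7363 75.7406 24.6910 7.9284 0.7556] k=[97 97 97 95 97 92 81 21 7 2]
t=5: x=[97.0000 97.0000 96.7907 95.3569 96.2938 91.4466 76.5288 26.4270 8.3491 2.6944] k=[97 97 97 92 97 95 72 27 11 1]
t=6: x=[97.0000 97.0000 96.4769 92.8949 96.2938 92.9347 70.3127 30.8059 12.2305 2.1564] k=[97 97 94 89 91 92 73 31 11 0]
t=7: x=[97.0000 96.6802 93.6564 89.5152 90.8487 90.0573 71.2020 34.1550 12.5445 1.1869] k=[97 96 91 88 90 87 73 31 12 0]
t=8: x=[96.8913 95.5086 90.9473 88.2878 89.4379 85.9868 70.7080 34.2564 13.3810 1.2947] k=[97 93 96 85 91 87 75 29 11 0]
t=9: x=[96.5654 93.4890 94.4914 86.4482 89.9417 86.2847 72.0909 32.7354 12.3352 1.1869] k=[94 97 92 82 94 87 68 31 8 6]
t=10: x=[94.0723 96.1474 91.2596 83.8963 92.0582 85.8875 66.7512 33.3441 10.6592 6.6619] k=[89 96 87 88 95 90 62 31 16 4]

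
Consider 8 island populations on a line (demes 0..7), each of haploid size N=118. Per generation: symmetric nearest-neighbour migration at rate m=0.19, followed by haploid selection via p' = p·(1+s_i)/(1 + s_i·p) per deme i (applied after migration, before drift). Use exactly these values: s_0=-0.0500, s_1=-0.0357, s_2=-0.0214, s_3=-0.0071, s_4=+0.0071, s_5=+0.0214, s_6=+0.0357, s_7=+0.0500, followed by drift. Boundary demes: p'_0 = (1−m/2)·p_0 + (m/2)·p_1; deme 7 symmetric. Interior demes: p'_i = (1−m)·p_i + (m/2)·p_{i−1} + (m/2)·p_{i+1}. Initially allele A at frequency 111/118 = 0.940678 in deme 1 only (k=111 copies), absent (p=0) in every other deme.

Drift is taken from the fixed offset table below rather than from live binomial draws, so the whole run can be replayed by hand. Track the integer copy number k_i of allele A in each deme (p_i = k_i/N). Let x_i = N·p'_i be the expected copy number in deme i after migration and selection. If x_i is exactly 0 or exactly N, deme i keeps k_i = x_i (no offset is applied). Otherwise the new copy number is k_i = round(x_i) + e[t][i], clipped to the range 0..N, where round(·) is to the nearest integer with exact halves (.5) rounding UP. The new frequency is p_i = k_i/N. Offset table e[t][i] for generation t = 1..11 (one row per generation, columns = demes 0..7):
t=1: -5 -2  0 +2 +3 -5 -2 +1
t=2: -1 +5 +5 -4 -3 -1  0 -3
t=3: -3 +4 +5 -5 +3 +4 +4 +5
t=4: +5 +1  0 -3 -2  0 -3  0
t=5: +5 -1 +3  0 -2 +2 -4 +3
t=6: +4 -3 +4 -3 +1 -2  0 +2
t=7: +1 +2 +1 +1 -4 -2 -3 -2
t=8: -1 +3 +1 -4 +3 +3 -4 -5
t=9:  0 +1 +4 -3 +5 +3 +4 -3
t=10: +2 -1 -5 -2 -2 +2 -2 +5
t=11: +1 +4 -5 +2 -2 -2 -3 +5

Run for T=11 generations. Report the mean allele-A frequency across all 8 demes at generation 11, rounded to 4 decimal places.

t=0: k=[0 111 0 0 0 0 0 0]
t=1: x=[10.0627 89.1245 10.3391 0.0000 0.0000 0.0000 0.0000 0.0000] k=[5 87 10 0 0 0 0 0]
t=2: x=[12.2167 70.8699 16.0625 0.9433 0.0000 0.0000 0.0000 0.0000] k=[11 76 21 0 0 0 0 0]
t=3: x=[16.4359 63.5355 23.8161 1.9811 0.0000 0.0000 0.0000 0.0000] k=[13 68 29 0 0 0 0 0]
t=4: x=[17.4485 57.9977 29.4691 2.7359 0.0000 0.0000 0.0000 0.0000] k=[22 59 29 0 0 0 0 0]
t=5: x=[24.5042 51.5773 28.6234 2.7359 0.0000 0.0000 0.0000 0.0000] k=[30 51 32 3 0 0 0 0]
t=6: x=[30.8130 46.1743 30.5576 5.4330 0.2870 0.0000 0.0000 0.0000] k=[35 43 35 2 1 0 0 0]
t=7: x=[34.4947 40.5075 32.1169 5.0057 1.0070 0.0970 0.0000 0.0000] k=[35 43 33 6 0 0 0 0]
t=8: x=[34.4947 40.3196 30.8892 7.9421 0.5740 0.0000 0.0000 0.0000] k=[33 43 32 4 4 0 0 0]
t=9: x=[32.7232 40.0378 29.8995 6.6154 3.6449 0.3881 0.0000 0.0000] k=[33 41 34 4 9 3 0 0]
t=10: x=[32.5375 38.6246 31.3148 7.2762 8.0076 3.3533 0.2951 0.0000] k=[35 38 26 5 6 5 0 0]
t=11: x=[34.0295 35.6639 24.7196 7.0427 5.8492 4.7149 0.4919 0.0000] k=[35 40 20 9 4 3 0 0]

0.1176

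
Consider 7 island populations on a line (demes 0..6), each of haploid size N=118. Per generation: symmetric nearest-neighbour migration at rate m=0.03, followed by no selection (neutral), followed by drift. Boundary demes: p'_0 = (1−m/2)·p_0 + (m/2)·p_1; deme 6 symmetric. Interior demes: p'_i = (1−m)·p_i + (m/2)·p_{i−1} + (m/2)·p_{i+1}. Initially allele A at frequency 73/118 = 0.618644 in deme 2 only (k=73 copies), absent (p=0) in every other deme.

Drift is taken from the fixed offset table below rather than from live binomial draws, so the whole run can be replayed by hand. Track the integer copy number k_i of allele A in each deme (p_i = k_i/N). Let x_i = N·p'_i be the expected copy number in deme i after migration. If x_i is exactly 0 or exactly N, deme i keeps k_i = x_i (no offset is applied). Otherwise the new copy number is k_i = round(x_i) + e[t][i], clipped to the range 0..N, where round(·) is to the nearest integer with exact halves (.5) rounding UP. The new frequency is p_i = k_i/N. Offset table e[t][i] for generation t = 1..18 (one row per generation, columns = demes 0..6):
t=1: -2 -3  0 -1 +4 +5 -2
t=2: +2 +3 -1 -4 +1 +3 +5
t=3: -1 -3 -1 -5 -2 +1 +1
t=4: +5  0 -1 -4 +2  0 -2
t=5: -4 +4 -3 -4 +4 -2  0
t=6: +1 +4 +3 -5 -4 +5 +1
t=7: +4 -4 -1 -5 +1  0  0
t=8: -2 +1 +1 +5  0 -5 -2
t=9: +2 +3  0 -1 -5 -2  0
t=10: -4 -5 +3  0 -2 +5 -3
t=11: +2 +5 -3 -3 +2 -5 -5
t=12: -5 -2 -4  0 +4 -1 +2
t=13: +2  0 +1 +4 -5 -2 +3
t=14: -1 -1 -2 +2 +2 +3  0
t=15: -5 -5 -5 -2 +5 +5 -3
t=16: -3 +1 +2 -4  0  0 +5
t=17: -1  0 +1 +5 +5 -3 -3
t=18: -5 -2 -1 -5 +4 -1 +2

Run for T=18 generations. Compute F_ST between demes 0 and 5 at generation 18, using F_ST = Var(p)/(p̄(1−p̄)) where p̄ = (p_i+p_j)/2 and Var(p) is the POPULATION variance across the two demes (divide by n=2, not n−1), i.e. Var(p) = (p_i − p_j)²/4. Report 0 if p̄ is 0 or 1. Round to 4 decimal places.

0.0172

t=0: k=[0 0 73 0 0 0 0]
t=1: x=[0.0000 1.0950 70.8100 1.0950 0.0000 0.0000 0.0000] k=[0 0 71 0 0 0 0]
t=2: x=[0.0000 1.0650 68.8700 1.0650 0.0000 0.0000 0.0000] k=[0 4 68 0 0 0 0]
t=3: x=[0.0600 4.9000 66.0200 1.0200 0.0000 0.0000 0.0000] k=[0 2 65 0 0 0 0]
t=4: x=[0.0300 2.9150 63.0800 0.9750 0.0000 0.0000 0.0000] k=[5 3 62 0 0 0 0]
t=5: x=[4.9700 3.9150 60.1850 0.9300 0.0000 0.0000 0.0000] k=[1 8 57 0 0 0 0]
t=6: x=[1.1050 8.6300 55.4100 0.8550 0.0000 0.0000 0.0000] k=[2 13 58 0 0 0 0]
t=7: x=[2.1650 13.5100 56.4550 0.8700 0.0000 0.0000 0.0000] k=[6 10 55 0 0 0 0]
t=8: x=[6.0600 10.6150 53.5000 0.8250 0.0000 0.0000 0.0000] k=[4 12 55 6 0 0 0]
t=9: x=[4.1200 12.5250 53.6200 6.6450 0.0900 0.0000 0.0000] k=[6 16 54 6 0 0 0]
t=10: x=[6.1500 16.4200 52.7100 6.6300 0.0900 0.0000 0.0000] k=[2 11 56 7 0 0 0]
t=11: x=[2.1350 11.5400 54.5900 7.6300 0.1050 0.0000 0.0000] k=[4 17 52 5 2 0 0]
t=12: x=[4.1950 17.3300 50.7700 5.6600 2.0150 0.0300 0.0000] k=[0 15 47 6 6 0 0]
t=13: x=[0.2250 15.2550 45.9050 6.6150 5.9100 0.0900 0.0000] k=[2 15 47 11 1 0 0]
t=14: x=[2.1950 15.2850 45.9800 11.3900 1.1350 0.0150 0.0000] k=[1 14 44 13 3 3 0]
t=15: x=[1.1950 14.2550 43.0850 13.3150 3.1500 2.9550 0.0450] k=[0 9 38 11 8 8 0]
t=16: x=[0.1350 9.3000 37.1600 11.3600 8.0450 7.8800 0.1200] k=[0 10 39 7 8 8 5]
t=17: x=[0.1500 10.2850 38.0850 7.4950 7.9850 7.9550 5.0450] k=[0 10 39 12 13 5 2]
t=18: x=[0.1500 10.2850 38.1600 12.4200 12.8650 5.0750 2.0450] k=[0 8 37 7 17 4 4]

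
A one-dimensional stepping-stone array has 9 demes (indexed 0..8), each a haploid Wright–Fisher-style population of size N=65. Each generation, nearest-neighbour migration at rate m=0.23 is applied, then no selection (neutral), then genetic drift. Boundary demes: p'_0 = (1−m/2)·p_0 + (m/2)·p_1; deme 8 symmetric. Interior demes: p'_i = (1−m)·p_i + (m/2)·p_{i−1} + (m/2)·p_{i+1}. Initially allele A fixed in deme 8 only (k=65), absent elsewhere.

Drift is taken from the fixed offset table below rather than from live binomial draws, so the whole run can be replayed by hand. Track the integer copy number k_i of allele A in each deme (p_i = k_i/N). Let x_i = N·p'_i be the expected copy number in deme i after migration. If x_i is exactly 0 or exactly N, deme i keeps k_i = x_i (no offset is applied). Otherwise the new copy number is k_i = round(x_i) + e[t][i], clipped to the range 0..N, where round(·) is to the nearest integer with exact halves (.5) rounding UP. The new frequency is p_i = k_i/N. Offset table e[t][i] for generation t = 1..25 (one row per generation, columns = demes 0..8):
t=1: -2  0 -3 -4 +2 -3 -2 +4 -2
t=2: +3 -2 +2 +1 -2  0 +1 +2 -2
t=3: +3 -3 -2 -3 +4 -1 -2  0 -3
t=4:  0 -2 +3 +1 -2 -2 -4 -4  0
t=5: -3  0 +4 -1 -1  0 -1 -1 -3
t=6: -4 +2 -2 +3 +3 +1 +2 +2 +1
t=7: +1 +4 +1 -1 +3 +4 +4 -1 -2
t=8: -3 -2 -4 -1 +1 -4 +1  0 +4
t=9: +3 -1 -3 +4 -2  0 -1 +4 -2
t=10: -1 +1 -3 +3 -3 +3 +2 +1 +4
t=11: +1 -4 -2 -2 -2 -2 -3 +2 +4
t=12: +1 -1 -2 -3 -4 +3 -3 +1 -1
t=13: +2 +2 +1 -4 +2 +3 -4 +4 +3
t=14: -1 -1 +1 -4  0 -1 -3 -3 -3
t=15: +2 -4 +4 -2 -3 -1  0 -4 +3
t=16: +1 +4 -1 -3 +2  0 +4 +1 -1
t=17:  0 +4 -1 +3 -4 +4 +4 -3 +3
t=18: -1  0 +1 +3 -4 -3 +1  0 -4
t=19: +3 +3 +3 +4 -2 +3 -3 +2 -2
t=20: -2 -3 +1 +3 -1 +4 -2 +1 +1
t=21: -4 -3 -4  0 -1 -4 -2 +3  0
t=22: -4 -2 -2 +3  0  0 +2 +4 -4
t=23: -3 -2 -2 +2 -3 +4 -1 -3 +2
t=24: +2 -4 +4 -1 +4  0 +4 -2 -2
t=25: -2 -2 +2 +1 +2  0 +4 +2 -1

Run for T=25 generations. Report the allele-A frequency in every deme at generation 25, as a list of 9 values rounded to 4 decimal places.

[0.0000, 0.0000, 0.1077, 0.1231, 0.1385, 0.1692, 0.3231, 0.2923, 0.2769]

t=0: k=[0 0 0 0 0 0 0 0 65]
t=1: x=[0.0000 0.0000 0.0000 0.0000 0.0000 0.0000 0.0000 7.4750 57.5250] k=[0 0 0 0 0 0 0 11 56]
t=2: x=[0.0000 0.0000 0.0000 0.0000 0.0000 0.0000 1.2650 14.9100 50.8250] k=[0 0 0 0 0 0 2 17 49]
t=3: x=[0.0000 0.0000 0.0000 0.0000 0.0000 0.2300 3.4950 18.9550 45.3200] k=[0 0 0 0 0 0 1 19 42]
t=4: x=[0.0000 0.0000 0.0000 0.0000 0.0000 0.1150 2.9550 19.5750 39.3550] k=[0 0 0 0 0 0 0 16 39]
t=5: x=[0.0000 0.0000 0.0000 0.0000 0.0000 0.0000 1.8400 16.8050 36.3550] k=[0 0 0 0 0 0 1 16 33]
t=6: x=[0.0000 0.0000 0.0000 0.0000 0.0000 0.1150 2.6100 16.2300 31.0450] k=[0 0 0 0 0 1 5 18 32]
t=7: x=[0.0000 0.0000 0.0000 0.0000 0.1150 1.3450 6.0350 18.1150 30.3900] k=[0 0 0 0 3 5 10 17 28]
t=8: x=[0.0000 0.0000 0.0000 0.3450 2.8850 5.3450 10.2300 17.4600 26.7350] k=[0 0 0 0 4 1 11 17 31]
t=9: x=[0.0000 0.0000 0.0000 0.4600 3.1950 2.4950 10.5400 17.9200 29.3900] k=[0 0 0 4 1 2 10 22 27]
t=10: x=[0.0000 0.0000 0.4600 3.1950 1.4600 2.8050 10.4600 21.1950 26.4250] k=[0 0 0 6 0 6 12 22 30]
t=11: x=[0.0000 0.0000 0.6900 4.6200 1.3800 6.0000 12.4600 21.7700 29.0800] k=[0 0 0 3 0 4 9 24 33]
t=12: x=[0.0000 0.0000 0.3450 2.3100 0.8050 4.1150 10.1500 23.3100 31.9650] k=[0 0 0 0 0 7 7 24 31]
t=13: x=[0.0000 0.0000 0.0000 0.0000 0.8050 6.1950 8.9550 22.8500 30.1950] k=[0 0 0 0 3 9 5 27 33]
t=14: x=[0.0000 0.0000 0.0000 0.3450 3.3450 7.8500 7.9900 25.1600 32.3100] k=[0 0 0 0 3 7 5 22 29]
t=15: x=[0.0000 0.0000 0.0000 0.3450 3.1150 6.3100 7.1850 20.8500 28.1950] k=[0 0 0 0 0 5 7 17 31]
t=16: x=[0.0000 0.0000 0.0000 0.0000 0.5750 4.6550 7.9200 17.4600 29.3900] k=[0 0 0 0 3 5 12 18 28]
t=17: x=[0.0000 0.0000 0.0000 0.3450 2.8850 5.5750 11.8850 18.4600 26.8500] k=[0 0 0 3 0 10 16 15 30]
t=18: x=[0.0000 0.0000 0.3450 2.3100 1.4950 9.5400 15.1950 16.8400 28.2750] k=[0 0 1 5 0 7 16 17 24]
t=19: x=[0.0000 0.1150 1.3450 3.9650 1.3800 7.2300 15.0800 17.6900 23.1950] k=[0 3 4 8 0 10 12 20 21]
t=20: x=[0.3450 2.7700 4.3450 6.6200 2.0700 9.0800 12.6900 19.1950 20.8850] k=[0 0 5 10 1 13 11 20 22]
t=21: x=[0.0000 0.5750 5.0000 8.3900 3.4150 11.3900 12.2650 19.1950 21.7700] k=[0 0 1 8 2 7 10 22 22]
t=22: x=[0.0000 0.1150 1.6900 6.5050 3.2650 6.7700 11.0350 20.6200 22.0000] k=[0 0 0 10 3 7 13 25 18]
t=23: x=[0.0000 0.0000 1.1500 8.0450 4.2650 7.2300 13.6900 22.8150 18.8050] k=[0 0 0 10 1 11 13 20 21]
t=24: x=[0.0000 0.0000 1.1500 7.8150 3.1850 10.0800 13.5750 19.3100 20.8850] k=[0 0 5 7 7 10 18 17 19]
t=25: x=[0.0000 0.5750 4.6550 6.7700 7.3450 10.5750 16.9650 17.3450 18.7700] k=[0 0 7 8 9 11 21 19 18]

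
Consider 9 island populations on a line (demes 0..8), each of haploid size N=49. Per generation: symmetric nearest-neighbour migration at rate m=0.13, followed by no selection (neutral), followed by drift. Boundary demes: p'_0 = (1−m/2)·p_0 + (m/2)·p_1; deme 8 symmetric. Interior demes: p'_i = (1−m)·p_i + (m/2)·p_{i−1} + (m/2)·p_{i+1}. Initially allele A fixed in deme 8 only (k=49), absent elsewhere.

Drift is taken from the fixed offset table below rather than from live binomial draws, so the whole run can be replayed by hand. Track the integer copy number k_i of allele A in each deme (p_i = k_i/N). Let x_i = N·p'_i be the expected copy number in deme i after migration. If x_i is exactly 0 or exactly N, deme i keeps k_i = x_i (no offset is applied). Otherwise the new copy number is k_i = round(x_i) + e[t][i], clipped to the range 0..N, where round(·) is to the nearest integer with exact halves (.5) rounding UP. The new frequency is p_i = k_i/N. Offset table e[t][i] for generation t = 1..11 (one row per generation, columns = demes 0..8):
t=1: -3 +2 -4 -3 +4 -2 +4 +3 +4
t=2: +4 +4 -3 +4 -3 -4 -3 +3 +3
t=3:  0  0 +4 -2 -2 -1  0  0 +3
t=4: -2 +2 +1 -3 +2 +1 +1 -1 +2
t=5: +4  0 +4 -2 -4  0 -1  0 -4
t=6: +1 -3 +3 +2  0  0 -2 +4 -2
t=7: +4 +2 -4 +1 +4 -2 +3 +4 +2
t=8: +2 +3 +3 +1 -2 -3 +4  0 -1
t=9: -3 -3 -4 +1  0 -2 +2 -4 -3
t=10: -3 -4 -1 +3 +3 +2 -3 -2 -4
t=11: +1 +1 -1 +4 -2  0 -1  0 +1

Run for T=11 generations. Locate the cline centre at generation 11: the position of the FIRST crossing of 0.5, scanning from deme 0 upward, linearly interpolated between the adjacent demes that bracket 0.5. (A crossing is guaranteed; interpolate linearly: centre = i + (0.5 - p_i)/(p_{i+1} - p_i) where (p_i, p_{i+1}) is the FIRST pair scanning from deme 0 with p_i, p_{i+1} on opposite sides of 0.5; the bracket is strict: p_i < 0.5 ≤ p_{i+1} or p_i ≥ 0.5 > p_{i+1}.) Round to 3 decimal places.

t=0: k=[0 0 0 0 0 0 0 0 49]
t=1: x=[0.0000 0.0000 0.0000 0.0000 0.0000 0.0000 0.0000 3.1850 45.8150] k=[0 0 0 0 0 0 0 6 49]
t=2: x=[0.0000 0.0000 0.0000 0.0000 0.0000 0.0000 0.3900 8.4050 46.2050] k=[0 0 0 0 0 0 0 11 49]
t=3: x=[0.0000 0.0000 0.0000 0.0000 0.0000 0.0000 0.7150 12.7550 46.5300] k=[0 0 0 0 0 0 1 13 49]
t=4: x=[0.0000 0.0000 0.0000 0.0000 0.0000 0.0650 1.7150 14.5600 46.6600] k=[0 0 0 0 0 1 3 14 49]
t=5: x=[0.0000 0.0000 0.0000 0.0000 0.0650 1.0650 3.5850 15.5600 46.7250] k=[0 0 0 0 0 1 3 16 43]
t=6: x=[0.0000 0.0000 0.0000 0.0000 0.0650 1.0650 3.7150 16.9100 41.2450] k=[0 0 0 0 0 1 2 21 39]
t=7: x=[0.0000 0.0000 0.0000 0.0000 0.0650 1.0000 3.1700 20.9350 37.8300] k=[0 0 0 0 4 0 6 25 40]
t=8: x=[0.0000 0.0000 0.0000 0.2600 3.4800 0.6500 6.8450 24.7400 39.0250] k=[0 0 0 1 1 0 11 25 38]
t=9: x=[0.0000 0.0000 0.0650 0.9350 0.9350 0.7800 11.1950 24.9350 37.1550] k=[0 0 0 2 1 0 13 21 34]
t=10: x=[0.0000 0.0000 0.1300 1.8050 1.0000 0.9100 12.6750 21.3250 33.1550] k=[0 0 0 5 4 3 10 19 29]
t=11: x=[0.0000 0.0000 0.3250 4.6100 4.0000 3.5200 10.1300 19.0650 28.3500] k=[0 0 0 9 2 4 9 19 29]

7.550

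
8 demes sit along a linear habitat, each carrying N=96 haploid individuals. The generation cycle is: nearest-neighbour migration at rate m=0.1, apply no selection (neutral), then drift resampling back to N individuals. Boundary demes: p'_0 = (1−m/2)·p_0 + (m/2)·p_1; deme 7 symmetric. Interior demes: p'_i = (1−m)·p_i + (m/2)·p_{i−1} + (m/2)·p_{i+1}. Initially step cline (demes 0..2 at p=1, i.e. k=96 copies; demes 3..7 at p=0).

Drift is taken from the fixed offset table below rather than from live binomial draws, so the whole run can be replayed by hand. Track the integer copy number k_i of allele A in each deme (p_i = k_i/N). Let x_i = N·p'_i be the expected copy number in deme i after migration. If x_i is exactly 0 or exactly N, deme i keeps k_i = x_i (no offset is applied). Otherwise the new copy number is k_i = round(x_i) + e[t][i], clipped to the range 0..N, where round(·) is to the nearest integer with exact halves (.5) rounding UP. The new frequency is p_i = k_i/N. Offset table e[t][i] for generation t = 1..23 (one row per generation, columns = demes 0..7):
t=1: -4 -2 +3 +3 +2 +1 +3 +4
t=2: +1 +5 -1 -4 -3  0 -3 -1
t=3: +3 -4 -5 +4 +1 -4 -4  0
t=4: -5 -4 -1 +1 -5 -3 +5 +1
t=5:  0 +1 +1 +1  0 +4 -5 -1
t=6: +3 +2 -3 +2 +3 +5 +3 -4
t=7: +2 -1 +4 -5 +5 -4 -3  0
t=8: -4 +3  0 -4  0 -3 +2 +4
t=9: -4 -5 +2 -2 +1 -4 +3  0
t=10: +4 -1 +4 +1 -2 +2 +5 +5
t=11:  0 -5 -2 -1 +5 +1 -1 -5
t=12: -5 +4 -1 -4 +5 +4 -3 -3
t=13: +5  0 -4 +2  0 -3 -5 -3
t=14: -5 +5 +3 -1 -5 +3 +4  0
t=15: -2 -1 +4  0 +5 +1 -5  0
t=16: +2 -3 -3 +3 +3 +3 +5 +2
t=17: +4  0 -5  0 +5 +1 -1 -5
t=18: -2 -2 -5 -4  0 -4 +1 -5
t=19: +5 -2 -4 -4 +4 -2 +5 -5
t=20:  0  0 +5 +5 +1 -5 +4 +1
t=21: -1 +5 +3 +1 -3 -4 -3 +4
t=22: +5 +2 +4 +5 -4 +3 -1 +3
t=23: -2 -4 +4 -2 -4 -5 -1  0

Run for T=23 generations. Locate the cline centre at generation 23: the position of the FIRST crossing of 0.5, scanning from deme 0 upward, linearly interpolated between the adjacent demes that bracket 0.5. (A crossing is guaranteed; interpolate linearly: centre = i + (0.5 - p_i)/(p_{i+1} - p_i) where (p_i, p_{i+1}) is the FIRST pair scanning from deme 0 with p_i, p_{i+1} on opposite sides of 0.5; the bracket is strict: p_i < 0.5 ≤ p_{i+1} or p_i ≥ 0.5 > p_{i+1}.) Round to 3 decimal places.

t=0: k=[96 96 96 0 0 0 0 0]
t=1: x=[96.0000 96.0000 91.2000 4.8000 0.0000 0.0000 0.0000 0.0000] k=[96 96 94 8 0 0 0 0]
t=2: x=[96.0000 95.9000 89.8000 11.9000 0.4000 0.0000 0.0000 0.0000] k=[96 96 89 8 0 0 0 0]
t=3: x=[96.0000 95.6500 85.3000 11.6500 0.4000 0.0000 0.0000 0.0000] k=[96 92 80 16 1 0 0 0]
t=4: x=[95.8000 91.6000 77.4000 18.4500 1.7000 0.0500 0.0000 0.0000] k=[91 88 76 19 0 0 0 0]
t=5: x=[90.8500 87.5500 73.7500 20.9000 0.9500 0.0000 0.0000 0.0000] k=[91 89 75 22 1 0 0 0]
t=6: x=[90.9000 88.4000 73.0500 23.6000 2.0000 0.0500 0.0000 0.0000] k=[94 90 70 26 5 5 0 0]
t=7: x=[93.8000 89.2000 68.8000 27.1500 6.0500 4.7500 0.2500 0.0000] k=[96 88 73 22 11 1 0 0]
t=8: x=[95.6000 87.6500 71.2000 24.0000 11.0500 1.4500 0.0500 0.0000] k=[92 91 71 20 11 0 2 0]
t=9: x=[91.9500 90.0500 69.4500 22.1000 10.9000 0.6500 1.8000 0.1000] k=[88 85 71 20 12 0 5 0]
t=10: x=[87.8500 84.4500 69.1500 22.1500 11.8000 0.8500 4.5000 0.2500] k=[92 83 73 23 10 3 10 5]
t=11: x=[91.5500 82.9500 71.0000 24.8500 10.3000 3.7000 9.4000 5.2500] k=[92 78 69 24 15 5 8 0]
t=12: x=[91.3000 78.2500 67.2000 25.8000 14.9500 5.6500 7.4500 0.4000] k=[86 82 66 22 20 10 4 0]
t=13: x=[85.8000 81.4000 64.6000 24.1000 19.6000 10.2000 4.1000 0.2000] k=[91 81 61 26 20 7 0 0]
t=14: x=[90.5000 80.5000 60.2500 27.4500 19.6500 7.3000 0.3500 0.0000] k=[86 86 63 26 15 10 4 0]
t=15: x=[86.0000 84.8500 62.3000 27.3000 15.3000 9.9500 4.1000 0.2000] k=[84 84 66 27 20 11 0 0]
t=16: x=[84.0000 83.1000 64.9500 28.6000 19.9000 10.9000 0.5500 0.0000] k=[86 80 62 32 23 14 6 0]
t=17: x=[85.7000 79.4000 61.4000 33.0500 23.0000 14.0500 6.1000 0.3000] k=[90 79 56 33 28 15 5 0]
t=18: x=[89.4500 78.4000 56.0000 33.9000 27.6000 15.1500 5.2500 0.2500] k=[87 76 51 30 28 11 6 0]
t=19: x=[86.4500 75.3000 51.2000 30.9500 27.2500 11.6000 5.9500 0.3000] k=[91 73 47 27 31 10 11 0]
t=20: x=[90.1000 72.6000 47.3000 28.2000 29.7500 11.1000 10.4000 0.5500] k=[90 73 52 33 31 6 14 2]
t=21: x=[89.1500 72.8000 52.1000 33.8500 29.8500 7.6500 13.0000 2.6000] k=[88 78 55 35 27 4 10 7]
t=22: x=[87.5000 77.3500 55.1500 35.6000 26.2500 5.4500 9.5500 7.1500] k=[93 79 59 41 22 8 9 10]
t=23: x=[92.3000 78.7000 59.1000 40.9500 22.2500 8.7500 9.0000 9.9500] k=[90 75 63 39 18 4 8 10]

2.625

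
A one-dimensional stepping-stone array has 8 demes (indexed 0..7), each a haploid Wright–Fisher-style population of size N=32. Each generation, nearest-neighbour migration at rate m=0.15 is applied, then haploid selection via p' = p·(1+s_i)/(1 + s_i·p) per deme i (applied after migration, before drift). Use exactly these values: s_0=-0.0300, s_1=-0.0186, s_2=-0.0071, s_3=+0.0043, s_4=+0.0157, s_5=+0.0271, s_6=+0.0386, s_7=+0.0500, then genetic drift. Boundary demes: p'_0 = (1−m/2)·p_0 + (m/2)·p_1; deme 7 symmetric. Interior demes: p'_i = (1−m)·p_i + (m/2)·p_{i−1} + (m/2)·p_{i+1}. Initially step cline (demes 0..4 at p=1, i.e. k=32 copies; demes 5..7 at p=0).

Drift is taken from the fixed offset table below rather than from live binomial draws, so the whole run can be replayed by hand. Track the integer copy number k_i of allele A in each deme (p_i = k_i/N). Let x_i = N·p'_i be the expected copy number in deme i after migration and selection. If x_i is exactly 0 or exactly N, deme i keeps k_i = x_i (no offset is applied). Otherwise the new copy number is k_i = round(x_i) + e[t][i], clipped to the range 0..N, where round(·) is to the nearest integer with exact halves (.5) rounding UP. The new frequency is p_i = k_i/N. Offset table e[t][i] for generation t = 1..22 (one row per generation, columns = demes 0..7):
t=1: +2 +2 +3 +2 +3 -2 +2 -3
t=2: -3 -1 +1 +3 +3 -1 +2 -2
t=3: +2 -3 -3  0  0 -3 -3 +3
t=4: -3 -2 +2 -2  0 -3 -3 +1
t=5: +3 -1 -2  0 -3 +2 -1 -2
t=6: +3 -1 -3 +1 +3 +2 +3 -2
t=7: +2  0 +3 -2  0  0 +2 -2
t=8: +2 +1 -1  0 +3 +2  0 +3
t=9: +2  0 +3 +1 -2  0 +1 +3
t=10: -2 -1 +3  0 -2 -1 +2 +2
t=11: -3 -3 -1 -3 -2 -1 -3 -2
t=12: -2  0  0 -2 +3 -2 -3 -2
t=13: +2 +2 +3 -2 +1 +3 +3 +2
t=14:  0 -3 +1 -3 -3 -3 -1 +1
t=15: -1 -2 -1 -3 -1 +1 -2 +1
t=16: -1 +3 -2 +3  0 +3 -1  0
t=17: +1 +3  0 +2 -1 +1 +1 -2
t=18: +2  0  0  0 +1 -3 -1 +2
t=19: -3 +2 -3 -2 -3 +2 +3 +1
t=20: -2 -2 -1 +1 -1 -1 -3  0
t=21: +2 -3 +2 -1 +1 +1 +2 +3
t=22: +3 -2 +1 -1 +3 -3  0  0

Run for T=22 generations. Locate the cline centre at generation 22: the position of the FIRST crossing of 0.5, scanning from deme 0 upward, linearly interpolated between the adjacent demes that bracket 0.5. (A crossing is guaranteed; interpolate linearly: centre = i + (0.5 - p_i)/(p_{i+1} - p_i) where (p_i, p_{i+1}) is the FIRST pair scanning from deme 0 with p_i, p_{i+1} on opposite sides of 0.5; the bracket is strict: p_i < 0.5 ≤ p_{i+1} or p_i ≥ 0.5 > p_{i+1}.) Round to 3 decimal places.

4.625

t=0: k=[32 32 32 32 32 0 0 0]
t=1: x=[32.0000 32.0000 32.0000 32.0000 29.6344 2.4600 0.0000 0.0000] k=[32 32 32 32 32 0 0 0]
t=2: x=[32.0000 32.0000 32.0000 32.0000 29.6344 2.4600 0.0000 0.0000] k=[32 32 32 32 32 1 0 0]
t=3: x=[32.0000 32.0000 32.0000 32.0000 29.7084 3.3289 0.0779 0.0000] k=[32 32 32 32 30 0 0 0]
t=4: x=[32.0000 32.0000 32.0000 31.8506 27.9554 2.3066 0.0000 0.0000] k=[32 32 32 30 28 0 0 0]
t=5: x=[32.0000 32.0000 31.8489 30.0080 26.1251 2.1531 0.0000 0.0000] k=[32 32 30 30 23 4 0 0]
t=6: x=[32.0000 31.8472 30.1375 29.4850 22.2062 5.2411 0.3115 0.0000] k=[32 31 27 30 25 7 3 0]
t=7: x=[31.9227 30.7527 27.4975 29.4102 24.1179 8.2122 3.1819 0.2362] k=[32 31 30 27 24 8 5 0]
t=8: x=[31.9227 30.9817 29.8357 27.0181 23.1253 9.1487 5.0079 0.3935] k=[32 32 29 27 26 11 5 3]
t=9: x=[32.0000 31.7708 29.0560 27.0929 25.0353 11.8740 5.4696 3.2913] k=[32 32 32 28 23 12 6 6]
t=10: x=[32.0000 32.0000 31.6979 27.9402 22.6534 12.5785 6.6473 6.2415] k=[32 32 32 28 21 12 9 8]
t=11: x=[32.0000 32.0000 31.6979 27.7907 20.9629 12.6540 9.3994 8.3731] k=[32 32 31 25 19 12 6 6]
t=12: x=[32.0000 31.9236 30.6156 25.0234 19.0453 12.2767 6.6473 6.2415] k=[32 32 31 23 22 10 4 4]
t=13: x=[32.0000 31.9236 30.4646 23.5517 21.2863 10.6390 4.5971 4.1739] k=[32 32 32 22 22 14 8 6]
t=14: x=[32.0000 32.0000 31.2448 22.7782 21.5101 14.3614 8.5349 6.3960] k=[32 32 32 20 19 11 8 7]
t=15: x=[32.0000 32.0000 31.0937 20.8562 18.5965 11.5718 8.3822 7.3475] k=[32 32 30 18 18 13 6 8]
t=16: x=[32.0000 31.8472 29.2320 18.9332 17.7482 13.0562 6.8773 8.1426] k=[32 32 27 22 18 16 6 8]
t=17: x=[32.0000 31.6180 26.9699 22.1044 18.2722 15.6137 7.1072 8.1426] k=[32 32 27 24 17 17 8 6]
t=18: x=[32.0000 31.6180 27.1206 23.7263 17.6484 16.5388 8.7639 6.3960] k=[32 32 27 24 19 14 8 8]
t=19: x=[32.0000 31.6180 27.1206 23.8760 19.1201 14.1357 8.6876 8.2963] k=[32 32 24 22 16 16 12 9]
t=20: x=[32.0000 31.3888 24.4088 21.7299 16.5745 15.9139 12.3611 9.5486] k=[32 29 23 23 16 15 9 10]
t=21: x=[31.7681 28.7201 23.4053 22.5037 16.5745 14.8376 9.7803 10.2621] k=[32 26 25 22 18 16 12 13]
t=22: x=[31.5363 26.2874 24.8104 21.9546 18.2722 16.0639 12.6636 13.3026] k=[32 24 26 21 21 13 13 13]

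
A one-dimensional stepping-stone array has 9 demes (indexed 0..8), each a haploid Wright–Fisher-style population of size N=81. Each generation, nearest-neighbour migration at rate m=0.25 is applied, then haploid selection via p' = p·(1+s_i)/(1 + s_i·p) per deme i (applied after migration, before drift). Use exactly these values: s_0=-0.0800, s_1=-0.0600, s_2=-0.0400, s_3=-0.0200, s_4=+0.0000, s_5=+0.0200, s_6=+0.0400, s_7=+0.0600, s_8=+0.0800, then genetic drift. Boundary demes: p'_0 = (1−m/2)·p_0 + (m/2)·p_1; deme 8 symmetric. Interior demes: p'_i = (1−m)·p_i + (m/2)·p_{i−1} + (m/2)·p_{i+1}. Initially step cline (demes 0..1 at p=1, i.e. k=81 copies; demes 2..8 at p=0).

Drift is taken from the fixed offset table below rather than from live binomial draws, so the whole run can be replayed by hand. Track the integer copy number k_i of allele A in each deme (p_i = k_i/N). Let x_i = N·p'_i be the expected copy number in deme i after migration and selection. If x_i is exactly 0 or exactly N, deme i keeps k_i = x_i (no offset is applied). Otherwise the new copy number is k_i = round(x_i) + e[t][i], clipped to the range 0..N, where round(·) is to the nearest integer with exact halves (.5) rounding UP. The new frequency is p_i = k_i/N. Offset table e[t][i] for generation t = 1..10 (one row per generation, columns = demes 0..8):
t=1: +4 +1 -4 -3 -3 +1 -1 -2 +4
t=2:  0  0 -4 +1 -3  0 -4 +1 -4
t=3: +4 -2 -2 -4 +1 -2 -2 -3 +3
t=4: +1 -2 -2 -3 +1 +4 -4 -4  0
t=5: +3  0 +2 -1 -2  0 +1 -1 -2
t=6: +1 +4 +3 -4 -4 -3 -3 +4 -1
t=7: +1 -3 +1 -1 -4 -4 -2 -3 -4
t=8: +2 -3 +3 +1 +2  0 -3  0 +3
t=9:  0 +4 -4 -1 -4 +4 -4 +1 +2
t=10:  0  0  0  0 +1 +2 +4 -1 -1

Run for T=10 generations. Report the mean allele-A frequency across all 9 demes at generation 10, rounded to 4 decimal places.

0.1989

t=0: k=[81 81 0 0 0 0 0 0 0]
t=1: x=[81.0000 70.3140 9.7688 0.0000 0.0000 0.0000 0.0000 0.0000 0.0000] k=[81 71 6 0 0 0 0 0 0]
t=2: x=[79.6431 63.2835 12.9254 0.7351 0.0000 0.0000 0.0000 0.0000 0.0000] k=[80 63 9 2 0 0 0 0 0]
t=3: x=[77.6146 57.3525 14.3857 2.5742 0.2500 0.0000 0.0000 0.0000 0.0000] k=[81 55 12 0 1 0 0 0 0]
t=4: x=[77.4797 51.7285 15.3604 1.5931 0.7500 0.1275 0.0000 0.0000 0.0000] k=[78 50 13 0 2 4 0 0 0]
t=5: x=[73.9837 47.6683 15.4823 1.8384 2.0000 3.3123 0.5199 0.0000 0.0000] k=[77 48 17 1 0 3 2 0 0]
t=6: x=[72.7792 46.5308 18.2905 2.8195 0.5000 2.5484 1.9482 0.2650 0.0000] k=[74 51 21 0 0 0 0 4 0]
t=7: x=[70.3789 48.9344 21.4746 2.5742 0.0000 0.0000 0.5199 3.1729 0.5397] k=[71 46 22 2 0 0 0 0 0]
t=8: x=[66.9319 44.8913 21.8427 4.1694 0.2500 0.0000 0.0000 0.0000 0.0000] k=[69 42 25 5 2 0 0 0 0]
t=9: x=[64.5594 42.0006 23.9310 6.9948 2.1250 0.2550 0.0000 0.0000 0.0000] k=[65 46 20 6 0 4 0 0 0]
t=10: x=[61.4135 43.8844 20.8615 6.8719 1.2500 3.0577 0.5199 0.0000 0.0000] k=[61 44 21 7 2 5 5 0 0]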